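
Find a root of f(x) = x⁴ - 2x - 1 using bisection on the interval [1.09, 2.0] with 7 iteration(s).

f(x) = x⁴ - 2x - 1
Initial interval: [1.09, 2.0]

Iteration 1:
  c_1 = (1.090000 + 2.000000)/2 = 1.545000
  f(c_1) = f(1.545000) = 1.607888
  f(a) × f(c) < 0, new interval: [1.090000, 1.545000]
Iteration 2:
  c_2 = (1.090000 + 1.545000)/2 = 1.317500
  f(c_2) = f(1.317500) = -0.621977
  f(a) × f(c) ≥ 0, new interval: [1.317500, 1.545000]
Iteration 3:
  c_3 = (1.317500 + 1.545000)/2 = 1.431250
  f(c_3) = f(1.431250) = 0.333756
  f(a) × f(c) < 0, new interval: [1.317500, 1.431250]
Iteration 4:
  c_4 = (1.317500 + 1.431250)/2 = 1.374375
  f(c_4) = f(1.374375) = -0.180782
  f(a) × f(c) ≥ 0, new interval: [1.374375, 1.431250]
Iteration 5:
  c_5 = (1.374375 + 1.431250)/2 = 1.402813
  f(c_5) = f(1.402813) = 0.066938
  f(a) × f(c) < 0, new interval: [1.374375, 1.402813]
Iteration 6:
  c_6 = (1.374375 + 1.402813)/2 = 1.388594
  f(c_6) = f(1.388594) = -0.059261
  f(a) × f(c) ≥ 0, new interval: [1.388594, 1.402813]
Iteration 7:
  c_7 = (1.388594 + 1.402813)/2 = 1.395703
  f(c_7) = f(1.395703) = 0.003248
  f(a) × f(c) < 0, new interval: [1.388594, 1.395703]

After 7 iteration(s), the approximation is c_7 = 1.395703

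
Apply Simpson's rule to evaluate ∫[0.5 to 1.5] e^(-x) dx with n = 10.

f(x) = e^(-x)
a = 0.5, b = 1.5, n = 10
h = (b - a)/n = 0.100000

Simpson's rule: (h/3)[f(x₀) + 4f(x₁) + 2f(x₂) + ... + f(xₙ)]

x_0 = 0.5000, f(x_0) = 0.606531, coefficient = 1
x_1 = 0.6000, f(x_1) = 0.548812, coefficient = 4
x_2 = 0.7000, f(x_2) = 0.496585, coefficient = 2
x_3 = 0.8000, f(x_3) = 0.449329, coefficient = 4
x_4 = 0.9000, f(x_4) = 0.406570, coefficient = 2
x_5 = 1.0000, f(x_5) = 0.367879, coefficient = 4
x_6 = 1.1000, f(x_6) = 0.332871, coefficient = 2
x_7 = 1.2000, f(x_7) = 0.301194, coefficient = 4
x_8 = 1.3000, f(x_8) = 0.272532, coefficient = 2
x_9 = 1.4000, f(x_9) = 0.246597, coefficient = 4
x_10 = 1.5000, f(x_10) = 0.223130, coefficient = 1

I ≈ (0.100000/3) × 11.502021 = 0.383401
Exact value: 0.383400
Error: 0.000000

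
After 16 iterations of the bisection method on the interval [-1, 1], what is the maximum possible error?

Bisection error bound: |error| ≤ (b-a)/2^n
|error| ≤ (1 - (-1))/2^16 = 2/2^16
|error| ≤ 0.0000305176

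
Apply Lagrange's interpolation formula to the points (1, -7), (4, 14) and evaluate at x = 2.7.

Lagrange interpolation formula:
P(x) = Σ yᵢ × Lᵢ(x)
where Lᵢ(x) = Π_{j≠i} (x - xⱼ)/(xᵢ - xⱼ)

L_0(2.7) = (2.7 - 4)/(1 - 4) = 0.433333
L_1(2.7) = (2.7 - 1)/(4 - 1) = 0.566667

P(2.7) = (-7)×L_0(2.7) + 14×L_1(2.7)
P(2.7) = 4.900000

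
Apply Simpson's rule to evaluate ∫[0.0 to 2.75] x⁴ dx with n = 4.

f(x) = x⁴
a = 0.0, b = 2.75, n = 4
h = (b - a)/n = 0.687500

Simpson's rule: (h/3)[f(x₀) + 4f(x₁) + 2f(x₂) + ... + f(xₙ)]

x_0 = 0.0000, f(x_0) = 0.000000, coefficient = 1
x_1 = 0.6875, f(x_1) = 0.223404, coefficient = 4
x_2 = 1.3750, f(x_2) = 3.574463, coefficient = 2
x_3 = 2.0625, f(x_3) = 18.095718, coefficient = 4
x_4 = 2.7500, f(x_4) = 57.191406, coefficient = 1

I ≈ (0.687500/3) × 137.616821 = 31.537188
Exact value: 31.455273
Error: 0.081915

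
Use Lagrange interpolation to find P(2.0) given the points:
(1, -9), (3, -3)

Lagrange interpolation formula:
P(x) = Σ yᵢ × Lᵢ(x)
where Lᵢ(x) = Π_{j≠i} (x - xⱼ)/(xᵢ - xⱼ)

L_0(2.0) = (2.0 - 3)/(1 - 3) = 0.500000
L_1(2.0) = (2.0 - 1)/(3 - 1) = 0.500000

P(2.0) = (-9)×L_0(2.0) + (-3)×L_1(2.0)
P(2.0) = -6.000000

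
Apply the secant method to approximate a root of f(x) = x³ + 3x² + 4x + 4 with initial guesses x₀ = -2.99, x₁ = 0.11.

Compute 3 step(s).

f(x) = x³ + 3x² + 4x + 4
x₀ = -2.99, x₁ = 0.11

Secant formula: x_{n+1} = x_n - f(x_n)(x_n - x_{n-1})/(f(x_n) - f(x_{n-1}))

Iteration 1:
  f(-2.990000) = -7.870599
  f(0.110000) = 4.477631
  x_2 = 0.110000 - 4.477631×(0.110000 - (-2.990000))/(4.477631 - (-7.870599))
       = -1.014101
Iteration 2:
  f(0.110000) = 4.477631
  f(-1.014101) = 1.985896
  x_3 = -1.014101 - 1.985896×(-1.014101 - 0.110000)/(1.985896 - 4.477631)
       = -1.910002
Iteration 3:
  f(-1.014101) = 1.985896
  f(-1.910002) = 0.336422
  x_4 = -1.910002 - 0.336422×(-1.910002 - (-1.014101))/(0.336422 - 1.985896)
       = -2.092727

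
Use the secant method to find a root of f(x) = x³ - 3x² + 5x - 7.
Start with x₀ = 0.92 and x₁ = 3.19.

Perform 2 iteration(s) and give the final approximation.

f(x) = x³ - 3x² + 5x - 7
x₀ = 0.92, x₁ = 3.19

Secant formula: x_{n+1} = x_n - f(x_n)(x_n - x_{n-1})/(f(x_n) - f(x_{n-1}))

Iteration 1:
  f(0.920000) = -4.160512
  f(3.190000) = 10.883459
  x_2 = 3.190000 - 10.883459×(3.190000 - 0.920000)/(10.883459 - (-4.160512))
       = 1.547784
Iteration 2:
  f(3.190000) = 10.883459
  f(1.547784) = -2.740060
  x_3 = 1.547784 - (-2.740060)×(1.547784 - 3.190000)/(-2.740060 - 10.883459)
       = 1.878078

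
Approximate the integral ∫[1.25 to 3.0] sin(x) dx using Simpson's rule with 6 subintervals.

f(x) = sin(x)
a = 1.25, b = 3.0, n = 6
h = (b - a)/n = 0.291667

Simpson's rule: (h/3)[f(x₀) + 4f(x₁) + 2f(x₂) + ... + f(xₙ)]

x_0 = 1.2500, f(x_0) = 0.948985, coefficient = 1
x_1 = 1.5417, f(x_1) = 0.999576, coefficient = 4
x_2 = 1.8333, f(x_2) = 0.965735, coefficient = 2
x_3 = 2.1250, f(x_3) = 0.850320, coefficient = 4
x_4 = 2.4167, f(x_4) = 0.663080, coefficient = 2
x_5 = 2.7083, f(x_5) = 0.419831, coefficient = 4
x_6 = 3.0000, f(x_6) = 0.141120, coefficient = 1

I ≈ (0.291667/3) × 13.426641 = 1.305368
Exact value: 1.305315
Error: 0.000053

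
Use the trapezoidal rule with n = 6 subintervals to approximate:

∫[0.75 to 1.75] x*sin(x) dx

f(x) = x*sin(x)
a = 0.75, b = 1.75, n = 6
h = (b - a)/n = 0.166667

Trapezoidal rule: (h/2)[f(x₀) + 2f(x₁) + 2f(x₂) + ... + f(xₙ)]

x_0 = 0.7500, f(x_0) = 0.511229, coefficient = 1
x_1 = 0.9167, f(x_1) = 0.727446, coefficient = 2
x_2 = 1.0833, f(x_2) = 0.957151, coefficient = 2
x_3 = 1.2500, f(x_3) = 1.186231, coefficient = 2
x_4 = 1.4167, f(x_4) = 1.399873, coefficient = 2
x_5 = 1.5833, f(x_5) = 1.583209, coefficient = 2
x_6 = 1.7500, f(x_6) = 1.721975, coefficient = 1

I ≈ (0.166667/2) × 13.941024 = 1.161752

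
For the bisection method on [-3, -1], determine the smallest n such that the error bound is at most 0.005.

We need (b-a)/2^n ≤ 0.005
(-1 - (-3))/2^n ≤ 0.005
2/2^n ≤ 0.005
2^n ≥ 400
n ≥ log₂(400) = 8.64
n ≥ 9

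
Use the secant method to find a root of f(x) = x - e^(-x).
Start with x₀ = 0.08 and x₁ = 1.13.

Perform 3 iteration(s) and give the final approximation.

f(x) = x - e^(-x)
x₀ = 0.08, x₁ = 1.13

Secant formula: x_{n+1} = x_n - f(x_n)(x_n - x_{n-1})/(f(x_n) - f(x_{n-1}))

Iteration 1:
  f(0.080000) = -0.843116
  f(1.130000) = 0.806967
  x_2 = 1.130000 - 0.806967×(1.130000 - 0.080000)/(0.806967 - (-0.843116))
       = 0.616502
Iteration 2:
  f(1.130000) = 0.806967
  f(0.616502) = 0.076672
  x_3 = 0.616502 - 0.076672×(0.616502 - 1.130000)/(0.076672 - 0.806967)
       = 0.562591
Iteration 3:
  f(0.616502) = 0.076672
  f(0.562591) = -0.007141
  x_4 = 0.562591 - (-0.007141)×(0.562591 - 0.616502)/(-0.007141 - 0.076672)
       = 0.567184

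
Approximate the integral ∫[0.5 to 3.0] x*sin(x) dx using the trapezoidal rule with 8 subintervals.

f(x) = x*sin(x)
a = 0.5, b = 3.0, n = 8
h = (b - a)/n = 0.312500

Trapezoidal rule: (h/2)[f(x₀) + 2f(x₁) + 2f(x₂) + ... + f(xₙ)]

x_0 = 0.5000, f(x_0) = 0.239713, coefficient = 1
x_1 = 0.8125, f(x_1) = 0.589882, coefficient = 2
x_2 = 1.1250, f(x_2) = 1.015051, coefficient = 2
x_3 = 1.4375, f(x_3) = 1.424748, coefficient = 2
x_4 = 1.7500, f(x_4) = 1.721975, coefficient = 2
x_5 = 2.0625, f(x_5) = 1.818155, coefficient = 2
x_6 = 2.3750, f(x_6) = 1.647502, coefficient = 2
x_7 = 2.6875, f(x_7) = 1.178864, coefficient = 2
x_8 = 3.0000, f(x_8) = 0.423360, coefficient = 1

I ≈ (0.312500/2) × 19.455429 = 3.039911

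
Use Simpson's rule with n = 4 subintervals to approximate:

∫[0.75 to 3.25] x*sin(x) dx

f(x) = x*sin(x)
a = 0.75, b = 3.25, n = 4
h = (b - a)/n = 0.625000

Simpson's rule: (h/3)[f(x₀) + 4f(x₁) + 2f(x₂) + ... + f(xₙ)]

x_0 = 0.7500, f(x_0) = 0.511229, coefficient = 1
x_1 = 1.3750, f(x_1) = 1.348728, coefficient = 4
x_2 = 2.0000, f(x_2) = 1.818595, coefficient = 2
x_3 = 2.6250, f(x_3) = 1.296541, coefficient = 4
x_4 = 3.2500, f(x_4) = -0.351634, coefficient = 1

I ≈ (0.625000/3) × 14.377860 = 2.995387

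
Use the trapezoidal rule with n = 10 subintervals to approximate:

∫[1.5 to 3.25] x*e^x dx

f(x) = x*e^x
a = 1.5, b = 3.25, n = 10
h = (b - a)/n = 0.175000

Trapezoidal rule: (h/2)[f(x₀) + 2f(x₁) + 2f(x₂) + ... + f(xₙ)]

x_0 = 1.5000, f(x_0) = 6.722534, coefficient = 1
x_1 = 1.6750, f(x_1) = 8.942482, coefficient = 2
x_2 = 1.8500, f(x_2) = 11.765666, coefficient = 2
x_3 = 2.0250, f(x_3) = 15.341625, coefficient = 2
x_4 = 2.2000, f(x_4) = 19.855030, coefficient = 2
x_5 = 2.3750, f(x_5) = 25.533656, coefficient = 2
x_6 = 2.5500, f(x_6) = 32.658115, coefficient = 2
x_7 = 2.7250, f(x_7) = 41.573728, coefficient = 2
x_8 = 2.9000, f(x_8) = 52.705022, coefficient = 2
x_9 = 3.0750, f(x_9) = 66.573387, coefficient = 2
x_10 = 3.2500, f(x_10) = 83.818605, coefficient = 1

I ≈ (0.175000/2) × 640.438558 = 56.038374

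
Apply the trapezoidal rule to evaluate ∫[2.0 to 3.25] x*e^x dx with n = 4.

f(x) = x*e^x
a = 2.0, b = 3.25, n = 4
h = (b - a)/n = 0.312500

Trapezoidal rule: (h/2)[f(x₀) + 2f(x₁) + 2f(x₂) + ... + f(xₙ)]

x_0 = 2.0000, f(x_0) = 14.778112, coefficient = 1
x_1 = 2.3125, f(x_1) = 23.355423, coefficient = 2
x_2 = 2.6250, f(x_2) = 36.237007, coefficient = 2
x_3 = 2.9375, f(x_3) = 55.426559, coefficient = 2
x_4 = 3.2500, f(x_4) = 83.818605, coefficient = 1

I ≈ (0.312500/2) × 328.634694 = 51.349171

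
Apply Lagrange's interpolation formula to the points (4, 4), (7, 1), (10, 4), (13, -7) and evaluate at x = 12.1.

Lagrange interpolation formula:
P(x) = Σ yᵢ × Lᵢ(x)
where Lᵢ(x) = Π_{j≠i} (x - xⱼ)/(xᵢ - xⱼ)

L_0(12.1) = (12.1 - 7)/(4 - 7) × (12.1 - 10)/(4 - 10) × (12.1 - 13)/(4 - 13) = 0.059500
L_1(12.1) = (12.1 - 4)/(7 - 4) × (12.1 - 10)/(7 - 10) × (12.1 - 13)/(7 - 13) = -0.283500
L_2(12.1) = (12.1 - 4)/(10 - 4) × (12.1 - 7)/(10 - 7) × (12.1 - 13)/(10 - 13) = 0.688500
L_3(12.1) = (12.1 - 4)/(13 - 4) × (12.1 - 7)/(13 - 7) × (12.1 - 10)/(13 - 10) = 0.535500

P(12.1) = 4×L_0(12.1) + 1×L_1(12.1) + 4×L_2(12.1) + (-7)×L_3(12.1)
P(12.1) = -1.040000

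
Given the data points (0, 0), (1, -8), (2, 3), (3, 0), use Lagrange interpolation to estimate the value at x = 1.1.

Lagrange interpolation formula:
P(x) = Σ yᵢ × Lᵢ(x)
where Lᵢ(x) = Π_{j≠i} (x - xⱼ)/(xᵢ - xⱼ)

L_0(1.1) = (1.1 - 1)/(0 - 1) × (1.1 - 2)/(0 - 2) × (1.1 - 3)/(0 - 3) = -0.028500
L_1(1.1) = (1.1 - 0)/(1 - 0) × (1.1 - 2)/(1 - 2) × (1.1 - 3)/(1 - 3) = 0.940500
L_2(1.1) = (1.1 - 0)/(2 - 0) × (1.1 - 1)/(2 - 1) × (1.1 - 3)/(2 - 3) = 0.104500
L_3(1.1) = (1.1 - 0)/(3 - 0) × (1.1 - 1)/(3 - 1) × (1.1 - 2)/(3 - 2) = -0.016500

P(1.1) = 0×L_0(1.1) + (-8)×L_1(1.1) + 3×L_2(1.1) + 0×L_3(1.1)
P(1.1) = -7.210500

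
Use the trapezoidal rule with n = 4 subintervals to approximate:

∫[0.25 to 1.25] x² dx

f(x) = x²
a = 0.25, b = 1.25, n = 4
h = (b - a)/n = 0.250000

Trapezoidal rule: (h/2)[f(x₀) + 2f(x₁) + 2f(x₂) + ... + f(xₙ)]

x_0 = 0.2500, f(x_0) = 0.062500, coefficient = 1
x_1 = 0.5000, f(x_1) = 0.250000, coefficient = 2
x_2 = 0.7500, f(x_2) = 0.562500, coefficient = 2
x_3 = 1.0000, f(x_3) = 1.000000, coefficient = 2
x_4 = 1.2500, f(x_4) = 1.562500, coefficient = 1

I ≈ (0.250000/2) × 5.250000 = 0.656250
Exact value: 0.645833
Error: 0.010417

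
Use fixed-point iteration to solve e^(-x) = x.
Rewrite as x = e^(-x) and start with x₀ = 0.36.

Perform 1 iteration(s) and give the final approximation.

Equation: e^(-x) = x
Fixed-point form: x = e^(-x)
x₀ = 0.36

x_1 = g(0.360000) = 0.697676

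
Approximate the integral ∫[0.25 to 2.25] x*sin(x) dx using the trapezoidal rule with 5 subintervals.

f(x) = x*sin(x)
a = 0.25, b = 2.25, n = 5
h = (b - a)/n = 0.400000

Trapezoidal rule: (h/2)[f(x₀) + 2f(x₁) + 2f(x₂) + ... + f(xₙ)]

x_0 = 0.2500, f(x_0) = 0.061851, coefficient = 1
x_1 = 0.6500, f(x_1) = 0.393371, coefficient = 2
x_2 = 1.0500, f(x_2) = 0.910794, coefficient = 2
x_3 = 1.4500, f(x_3) = 1.439434, coefficient = 2
x_4 = 1.8500, f(x_4) = 1.778359, coefficient = 2
x_5 = 2.2500, f(x_5) = 1.750665, coefficient = 1

I ≈ (0.400000/2) × 10.856433 = 2.171287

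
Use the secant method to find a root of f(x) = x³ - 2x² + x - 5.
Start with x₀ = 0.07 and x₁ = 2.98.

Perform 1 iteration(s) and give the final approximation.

f(x) = x³ - 2x² + x - 5
x₀ = 0.07, x₁ = 2.98

Secant formula: x_{n+1} = x_n - f(x_n)(x_n - x_{n-1})/(f(x_n) - f(x_{n-1}))

Iteration 1:
  f(0.070000) = -4.939457
  f(2.980000) = 6.682792
  x_2 = 2.980000 - 6.682792×(2.980000 - 0.070000)/(6.682792 - (-4.939457))
       = 1.306750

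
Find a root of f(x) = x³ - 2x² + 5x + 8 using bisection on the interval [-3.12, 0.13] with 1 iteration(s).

f(x) = x³ - 2x² + 5x + 8
Initial interval: [-3.12, 0.13]

Iteration 1:
  c_1 = (-3.120000 + 0.130000)/2 = -1.495000
  f(c_1) = f(-1.495000) = -7.286412
  f(a) × f(c) ≥ 0, new interval: [-1.495000, 0.130000]

After 1 iteration(s), the approximation is c_1 = -1.495000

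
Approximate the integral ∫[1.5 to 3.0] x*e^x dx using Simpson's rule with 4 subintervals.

f(x) = x*e^x
a = 1.5, b = 3.0, n = 4
h = (b - a)/n = 0.375000

Simpson's rule: (h/3)[f(x₀) + 4f(x₁) + 2f(x₂) + ... + f(xₙ)]

x_0 = 1.5000, f(x_0) = 6.722534, coefficient = 1
x_1 = 1.8750, f(x_1) = 12.226536, coefficient = 4
x_2 = 2.2500, f(x_2) = 21.347406, coefficient = 2
x_3 = 2.6250, f(x_3) = 36.237007, coefficient = 4
x_4 = 3.0000, f(x_4) = 60.256611, coefficient = 1

I ≈ (0.375000/3) × 303.528128 = 37.941016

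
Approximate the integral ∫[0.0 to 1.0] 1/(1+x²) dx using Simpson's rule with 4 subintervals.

f(x) = 1/(1+x²)
a = 0.0, b = 1.0, n = 4
h = (b - a)/n = 0.250000

Simpson's rule: (h/3)[f(x₀) + 4f(x₁) + 2f(x₂) + ... + f(xₙ)]

x_0 = 0.0000, f(x_0) = 1.000000, coefficient = 1
x_1 = 0.2500, f(x_1) = 0.941176, coefficient = 4
x_2 = 0.5000, f(x_2) = 0.800000, coefficient = 2
x_3 = 0.7500, f(x_3) = 0.640000, coefficient = 4
x_4 = 1.0000, f(x_4) = 0.500000, coefficient = 1

I ≈ (0.250000/3) × 9.424706 = 0.785392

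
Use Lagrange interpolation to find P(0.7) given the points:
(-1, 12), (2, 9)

Lagrange interpolation formula:
P(x) = Σ yᵢ × Lᵢ(x)
where Lᵢ(x) = Π_{j≠i} (x - xⱼ)/(xᵢ - xⱼ)

L_0(0.7) = (0.7 - 2)/(-1 - 2) = 0.433333
L_1(0.7) = (0.7 - (-1))/(2 - (-1)) = 0.566667

P(0.7) = 12×L_0(0.7) + 9×L_1(0.7)
P(0.7) = 10.300000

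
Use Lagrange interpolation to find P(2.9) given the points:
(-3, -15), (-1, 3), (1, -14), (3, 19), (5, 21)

Lagrange interpolation formula:
P(x) = Σ yᵢ × Lᵢ(x)
where Lᵢ(x) = Π_{j≠i} (x - xⱼ)/(xᵢ - xⱼ)

L_0(2.9) = (2.9 - (-1))/(-3 - (-1)) × (2.9 - 1)/(-3 - 1) × (2.9 - 3)/(-3 - 3) × (2.9 - 5)/(-3 - 5) = 0.004052
L_1(2.9) = (2.9 - (-3))/(-1 - (-3)) × (2.9 - 1)/(-1 - 1) × (2.9 - 3)/(-1 - 3) × (2.9 - 5)/(-1 - 5) = -0.024522
L_2(2.9) = (2.9 - (-3))/(1 - (-3)) × (2.9 - (-1))/(1 - (-1)) × (2.9 - 3)/(1 - 3) × (2.9 - 5)/(1 - 5) = 0.075502
L_3(2.9) = (2.9 - (-3))/(3 - (-3)) × (2.9 - (-1))/(3 - (-1)) × (2.9 - 1)/(3 - 1) × (2.9 - 5)/(3 - 5) = 0.956353
L_4(2.9) = (2.9 - (-3))/(5 - (-3)) × (2.9 - (-1))/(5 - (-1)) × (2.9 - 1)/(5 - 1) × (2.9 - 3)/(5 - 3) = -0.011385

P(2.9) = (-15)×L_0(2.9) + 3×L_1(2.9) + (-14)×L_2(2.9) + 19×L_3(2.9) + 21×L_4(2.9)
P(2.9) = 16.740248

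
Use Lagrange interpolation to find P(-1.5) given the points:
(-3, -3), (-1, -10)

Lagrange interpolation formula:
P(x) = Σ yᵢ × Lᵢ(x)
where Lᵢ(x) = Π_{j≠i} (x - xⱼ)/(xᵢ - xⱼ)

L_0(-1.5) = (-1.5 - (-1))/(-3 - (-1)) = 0.250000
L_1(-1.5) = (-1.5 - (-3))/(-1 - (-3)) = 0.750000

P(-1.5) = (-3)×L_0(-1.5) + (-10)×L_1(-1.5)
P(-1.5) = -8.250000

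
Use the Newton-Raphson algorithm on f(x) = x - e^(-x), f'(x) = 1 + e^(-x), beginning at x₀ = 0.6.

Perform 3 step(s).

f(x) = x - e^(-x)
f'(x) = 1 + e^(-x)
x₀ = 0.6

Newton-Raphson formula: x_{n+1} = x_n - f(x_n)/f'(x_n)

Iteration 1:
  f(0.600000) = 0.051188
  f'(0.600000) = 1.548812
  x_1 = 0.600000 - 0.051188/1.548812 = 0.566950
Iteration 2:
  f(0.566950) = -0.000303
  f'(0.566950) = 1.567253
  x_2 = 0.566950 - (-0.000303)/1.567253 = 0.567143
Iteration 3:
  f(0.567143) = 0.000000
  f'(0.567143) = 1.567143
  x_3 = 0.567143 - 0.000000/1.567143 = 0.567143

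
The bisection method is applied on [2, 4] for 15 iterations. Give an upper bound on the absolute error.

Bisection error bound: |error| ≤ (b-a)/2^n
|error| ≤ (4 - 2)/2^15 = 2/2^15
|error| ≤ 0.0000610352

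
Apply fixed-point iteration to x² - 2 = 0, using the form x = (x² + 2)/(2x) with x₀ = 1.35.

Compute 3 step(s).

Equation: x² - 2 = 0
Fixed-point form: x = (x² + 2)/(2x)
x₀ = 1.35

x_1 = g(1.350000) = 1.415741
x_2 = g(1.415741) = 1.414214
x_3 = g(1.414214) = 1.414214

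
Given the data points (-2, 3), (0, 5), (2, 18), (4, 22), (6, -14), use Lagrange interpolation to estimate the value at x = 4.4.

Lagrange interpolation formula:
P(x) = Σ yᵢ × Lᵢ(x)
where Lᵢ(x) = Π_{j≠i} (x - xⱼ)/(xᵢ - xⱼ)

L_0(4.4) = (4.4 - 0)/(-2 - 0) × (4.4 - 2)/(-2 - 2) × (4.4 - 4)/(-2 - 4) × (4.4 - 6)/(-2 - 6) = -0.017600
L_1(4.4) = (4.4 - (-2))/(0 - (-2)) × (4.4 - 2)/(0 - 2) × (4.4 - 4)/(0 - 4) × (4.4 - 6)/(0 - 6) = 0.102400
L_2(4.4) = (4.4 - (-2))/(2 - (-2)) × (4.4 - 0)/(2 - 0) × (4.4 - 4)/(2 - 4) × (4.4 - 6)/(2 - 6) = -0.281600
L_3(4.4) = (4.4 - (-2))/(4 - (-2)) × (4.4 - 0)/(4 - 0) × (4.4 - 2)/(4 - 2) × (4.4 - 6)/(4 - 6) = 1.126400
L_4(4.4) = (4.4 - (-2))/(6 - (-2)) × (4.4 - 0)/(6 - 0) × (4.4 - 2)/(6 - 2) × (4.4 - 4)/(6 - 4) = 0.070400

P(4.4) = 3×L_0(4.4) + 5×L_1(4.4) + 18×L_2(4.4) + 22×L_3(4.4) + (-14)×L_4(4.4)
P(4.4) = 19.185600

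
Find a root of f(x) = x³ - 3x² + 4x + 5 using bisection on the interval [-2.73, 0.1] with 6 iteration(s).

f(x) = x³ - 3x² + 4x + 5
Initial interval: [-2.73, 0.1]

Iteration 1:
  c_1 = (-2.730000 + 0.100000)/2 = -1.315000
  f(c_1) = f(-1.315000) = -7.721606
  f(a) × f(c) ≥ 0, new interval: [-1.315000, 0.100000]
Iteration 2:
  c_2 = (-1.315000 + 0.100000)/2 = -0.607500
  f(c_2) = f(-0.607500) = 1.238630
  f(a) × f(c) < 0, new interval: [-1.315000, -0.607500]
Iteration 3:
  c_3 = (-1.315000 + (-0.607500))/2 = -0.961250
  f(c_3) = f(-0.961250) = -2.505201
  f(a) × f(c) ≥ 0, new interval: [-0.961250, -0.607500]
Iteration 4:
  c_4 = (-0.961250 + (-0.607500))/2 = -0.784375
  f(c_4) = f(-0.784375) = -0.465815
  f(a) × f(c) ≥ 0, new interval: [-0.784375, -0.607500]
Iteration 5:
  c_5 = (-0.784375 + (-0.607500))/2 = -0.695937
  f(c_5) = f(-0.695937) = 0.426200
  f(a) × f(c) < 0, new interval: [-0.784375, -0.695937]
Iteration 6:
  c_6 = (-0.784375 + (-0.695937))/2 = -0.740156
  f(c_6) = f(-0.740156) = -0.009600
  f(a) × f(c) ≥ 0, new interval: [-0.740156, -0.695937]

After 6 iteration(s), the approximation is c_6 = -0.740156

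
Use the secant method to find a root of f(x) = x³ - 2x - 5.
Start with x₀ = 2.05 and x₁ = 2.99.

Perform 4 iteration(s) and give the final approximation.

f(x) = x³ - 2x - 5
x₀ = 2.05, x₁ = 2.99

Secant formula: x_{n+1} = x_n - f(x_n)(x_n - x_{n-1})/(f(x_n) - f(x_{n-1}))

Iteration 1:
  f(2.050000) = -0.484875
  f(2.990000) = 15.750899
  x_2 = 2.990000 - 15.750899×(2.990000 - 2.050000)/(15.750899 - (-0.484875))
       = 2.078073
Iteration 2:
  f(2.990000) = 15.750899
  f(2.078073) = -0.182225
  x_3 = 2.078073 - (-0.182225)×(2.078073 - 2.990000)/(-0.182225 - 15.750899)
       = 2.088502
Iteration 3:
  f(2.078073) = -0.182225
  f(2.088502) = -0.067288
  x_4 = 2.088502 - (-0.067288)×(2.088502 - 2.078073)/(-0.067288 - (-0.182225))
       = 2.094608
Iteration 4:
  f(2.088502) = -0.067288
  f(2.094608) = 0.000632
  x_5 = 2.094608 - 0.000632×(2.094608 - 2.088502)/(0.000632 - (-0.067288))
       = 2.094551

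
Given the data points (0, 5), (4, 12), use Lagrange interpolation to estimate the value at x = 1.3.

Lagrange interpolation formula:
P(x) = Σ yᵢ × Lᵢ(x)
where Lᵢ(x) = Π_{j≠i} (x - xⱼ)/(xᵢ - xⱼ)

L_0(1.3) = (1.3 - 4)/(0 - 4) = 0.675000
L_1(1.3) = (1.3 - 0)/(4 - 0) = 0.325000

P(1.3) = 5×L_0(1.3) + 12×L_1(1.3)
P(1.3) = 7.275000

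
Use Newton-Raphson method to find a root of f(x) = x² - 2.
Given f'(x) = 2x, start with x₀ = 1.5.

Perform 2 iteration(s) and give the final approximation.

f(x) = x² - 2
f'(x) = 2x
x₀ = 1.5

Newton-Raphson formula: x_{n+1} = x_n - f(x_n)/f'(x_n)

Iteration 1:
  f(1.500000) = 0.250000
  f'(1.500000) = 3.000000
  x_1 = 1.500000 - 0.250000/3.000000 = 1.416667
Iteration 2:
  f(1.416667) = 0.006944
  f'(1.416667) = 2.833333
  x_2 = 1.416667 - 0.006944/2.833333 = 1.414216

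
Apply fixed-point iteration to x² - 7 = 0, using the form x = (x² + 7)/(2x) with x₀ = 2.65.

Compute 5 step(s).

Equation: x² - 7 = 0
Fixed-point form: x = (x² + 7)/(2x)
x₀ = 2.65

x_1 = g(2.650000) = 2.645755
x_2 = g(2.645755) = 2.645751
x_3 = g(2.645751) = 2.645751
x_4 = g(2.645751) = 2.645751
x_5 = g(2.645751) = 2.645751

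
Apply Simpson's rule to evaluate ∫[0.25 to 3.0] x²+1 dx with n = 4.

f(x) = x²+1
a = 0.25, b = 3.0, n = 4
h = (b - a)/n = 0.687500

Simpson's rule: (h/3)[f(x₀) + 4f(x₁) + 2f(x₂) + ... + f(xₙ)]

x_0 = 0.2500, f(x_0) = 1.062500, coefficient = 1
x_1 = 0.9375, f(x_1) = 1.878906, coefficient = 4
x_2 = 1.6250, f(x_2) = 3.640625, coefficient = 2
x_3 = 2.3125, f(x_3) = 6.347656, coefficient = 4
x_4 = 3.0000, f(x_4) = 10.000000, coefficient = 1

I ≈ (0.687500/3) × 51.250000 = 11.744792
Exact value: 11.744792
Error: 0.000000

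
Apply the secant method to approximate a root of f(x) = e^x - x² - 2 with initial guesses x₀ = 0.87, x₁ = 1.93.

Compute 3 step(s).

f(x) = e^x - x² - 2
x₀ = 0.87, x₁ = 1.93

Secant formula: x_{n+1} = x_n - f(x_n)(x_n - x_{n-1})/(f(x_n) - f(x_{n-1}))

Iteration 1:
  f(0.870000) = -0.369989
  f(1.930000) = 1.164610
  x_2 = 1.930000 - 1.164610×(1.930000 - 0.870000)/(1.164610 - (-0.369989))
       = 1.125564
Iteration 2:
  f(1.930000) = 1.164610
  f(1.125564) = -0.184940
  x_3 = 1.125564 - (-0.184940)×(1.125564 - 1.930000)/(-0.184940 - 1.164610)
       = 1.235802
Iteration 3:
  f(1.125564) = -0.184940
  f(1.235802) = -0.086069
  x_4 = 1.235802 - (-0.086069)×(1.235802 - 1.125564)/(-0.086069 - (-0.184940))
       = 1.331767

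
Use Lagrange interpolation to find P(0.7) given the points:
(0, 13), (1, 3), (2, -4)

Lagrange interpolation formula:
P(x) = Σ yᵢ × Lᵢ(x)
where Lᵢ(x) = Π_{j≠i} (x - xⱼ)/(xᵢ - xⱼ)

L_0(0.7) = (0.7 - 1)/(0 - 1) × (0.7 - 2)/(0 - 2) = 0.195000
L_1(0.7) = (0.7 - 0)/(1 - 0) × (0.7 - 2)/(1 - 2) = 0.910000
L_2(0.7) = (0.7 - 0)/(2 - 0) × (0.7 - 1)/(2 - 1) = -0.105000

P(0.7) = 13×L_0(0.7) + 3×L_1(0.7) + (-4)×L_2(0.7)
P(0.7) = 5.685000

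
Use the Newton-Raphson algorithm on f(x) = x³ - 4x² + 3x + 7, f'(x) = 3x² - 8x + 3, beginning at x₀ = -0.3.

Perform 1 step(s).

f(x) = x³ - 4x² + 3x + 7
f'(x) = 3x² - 8x + 3
x₀ = -0.3

Newton-Raphson formula: x_{n+1} = x_n - f(x_n)/f'(x_n)

Iteration 1:
  f(-0.300000) = 5.713000
  f'(-0.300000) = 5.670000
  x_1 = -0.300000 - 5.713000/5.670000 = -1.307584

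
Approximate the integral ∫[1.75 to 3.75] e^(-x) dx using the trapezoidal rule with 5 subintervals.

f(x) = e^(-x)
a = 1.75, b = 3.75, n = 5
h = (b - a)/n = 0.400000

Trapezoidal rule: (h/2)[f(x₀) + 2f(x₁) + 2f(x₂) + ... + f(xₙ)]

x_0 = 1.7500, f(x_0) = 0.173774, coefficient = 1
x_1 = 2.1500, f(x_1) = 0.116484, coefficient = 2
x_2 = 2.5500, f(x_2) = 0.078082, coefficient = 2
x_3 = 2.9500, f(x_3) = 0.052340, coefficient = 2
x_4 = 3.3500, f(x_4) = 0.035084, coefficient = 2
x_5 = 3.7500, f(x_5) = 0.023518, coefficient = 1

I ≈ (0.400000/2) × 0.761271 = 0.152254
Exact value: 0.150256
Error: 0.001998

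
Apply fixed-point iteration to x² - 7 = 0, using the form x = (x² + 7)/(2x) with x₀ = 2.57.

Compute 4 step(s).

Equation: x² - 7 = 0
Fixed-point form: x = (x² + 7)/(2x)
x₀ = 2.57

x_1 = g(2.570000) = 2.646868
x_2 = g(2.646868) = 2.645752
x_3 = g(2.645752) = 2.645751
x_4 = g(2.645751) = 2.645751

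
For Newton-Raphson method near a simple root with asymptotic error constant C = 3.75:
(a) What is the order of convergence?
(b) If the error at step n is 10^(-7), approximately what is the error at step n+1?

(a) Newton-Raphson has quadratic (order 2) convergence near simple roots.
    This means |e_{n+1}| ≈ C|e_n|².

(b) With |e_n| = 10^(-7) and C = 3.75:
    |e_{n+1}| ≈ 3.75 × (10^(-7))² = 3.75 × 10^(-14)

(a) 2 (quadratic); (b) |e_{n+1}| ≈ 3.750e-14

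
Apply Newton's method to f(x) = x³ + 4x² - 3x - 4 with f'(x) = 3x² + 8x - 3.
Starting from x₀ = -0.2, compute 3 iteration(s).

f(x) = x³ + 4x² - 3x - 4
f'(x) = 3x² + 8x - 3
x₀ = -0.2

Newton-Raphson formula: x_{n+1} = x_n - f(x_n)/f'(x_n)

Iteration 1:
  f(-0.200000) = -3.248000
  f'(-0.200000) = -4.480000
  x_1 = -0.200000 - (-3.248000)/(-4.480000) = -0.925000
Iteration 2:
  f(-0.925000) = 1.406047
  f'(-0.925000) = -7.833125
  x_2 = -0.925000 - 1.406047/(-7.833125) = -0.745500
Iteration 3:
  f(-0.745500) = 0.045253
  f'(-0.745500) = -7.296689
  x_3 = -0.745500 - 0.045253/(-7.296689) = -0.739298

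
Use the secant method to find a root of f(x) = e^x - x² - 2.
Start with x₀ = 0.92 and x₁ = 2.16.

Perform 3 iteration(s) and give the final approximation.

f(x) = e^x - x² - 2
x₀ = 0.92, x₁ = 2.16

Secant formula: x_{n+1} = x_n - f(x_n)(x_n - x_{n-1})/(f(x_n) - f(x_{n-1}))

Iteration 1:
  f(0.920000) = -0.337110
  f(2.160000) = 2.005538
  x_2 = 2.160000 - 2.005538×(2.160000 - 0.920000)/(2.005538 - (-0.337110))
       = 1.098437
Iteration 2:
  f(2.160000) = 2.005538
  f(1.098437) = -0.207089
  x_3 = 1.098437 - (-0.207089)×(1.098437 - 2.160000)/(-0.207089 - 2.005538)
       = 1.197794
Iteration 3:
  f(1.098437) = -0.207089
  f(1.197794) = -0.121910
  x_4 = 1.197794 - (-0.121910)×(1.197794 - 1.098437)/(-0.121910 - (-0.207089))
       = 1.339994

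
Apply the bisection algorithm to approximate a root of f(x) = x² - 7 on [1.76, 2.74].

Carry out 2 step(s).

f(x) = x² - 7
Initial interval: [1.76, 2.74]

Iteration 1:
  c_1 = (1.760000 + 2.740000)/2 = 2.250000
  f(c_1) = f(2.250000) = -1.937500
  f(a) × f(c) ≥ 0, new interval: [2.250000, 2.740000]
Iteration 2:
  c_2 = (2.250000 + 2.740000)/2 = 2.495000
  f(c_2) = f(2.495000) = -0.774975
  f(a) × f(c) ≥ 0, new interval: [2.495000, 2.740000]

After 2 iteration(s), the approximation is c_2 = 2.495000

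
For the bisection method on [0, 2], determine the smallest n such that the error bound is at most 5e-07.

We need (b-a)/2^n ≤ 5e-07
(2 - 0)/2^n ≤ 5e-07
2/2^n ≤ 5e-07
2^n ≥ 4000000
n ≥ log₂(4000000) = 21.93
n ≥ 22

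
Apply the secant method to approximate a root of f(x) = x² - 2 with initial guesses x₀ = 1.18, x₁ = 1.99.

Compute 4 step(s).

f(x) = x² - 2
x₀ = 1.18, x₁ = 1.99

Secant formula: x_{n+1} = x_n - f(x_n)(x_n - x_{n-1})/(f(x_n) - f(x_{n-1}))

Iteration 1:
  f(1.180000) = -0.607600
  f(1.990000) = 1.960100
  x_2 = 1.990000 - 1.960100×(1.990000 - 1.180000)/(1.960100 - (-0.607600))
       = 1.371672
Iteration 2:
  f(1.990000) = 1.960100
  f(1.371672) = -0.118516
  x_3 = 1.371672 - (-0.118516)×(1.371672 - 1.990000)/(-0.118516 - 1.960100)
       = 1.406927
Iteration 3:
  f(1.371672) = -0.118516
  f(1.406927) = -0.020556
  x_4 = 1.406927 - (-0.020556)×(1.406927 - 1.371672)/(-0.020556 - (-0.118516))
       = 1.414325
Iteration 4:
  f(1.406927) = -0.020556
  f(1.414325) = 0.000316
  x_5 = 1.414325 - 0.000316×(1.414325 - 1.406927)/(0.000316 - (-0.020556))
       = 1.414213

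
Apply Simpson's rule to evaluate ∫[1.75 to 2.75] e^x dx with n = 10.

f(x) = e^x
a = 1.75, b = 2.75, n = 10
h = (b - a)/n = 0.100000

Simpson's rule: (h/3)[f(x₀) + 4f(x₁) + 2f(x₂) + ... + f(xₙ)]

x_0 = 1.7500, f(x_0) = 5.754603, coefficient = 1
x_1 = 1.8500, f(x_1) = 6.359820, coefficient = 4
x_2 = 1.9500, f(x_2) = 7.028688, coefficient = 2
x_3 = 2.0500, f(x_3) = 7.767901, coefficient = 4
x_4 = 2.1500, f(x_4) = 8.584858, coefficient = 2
x_5 = 2.2500, f(x_5) = 9.487736, coefficient = 4
x_6 = 2.3500, f(x_6) = 10.485570, coefficient = 2
x_7 = 2.4500, f(x_7) = 11.588347, coefficient = 4
x_8 = 2.5500, f(x_8) = 12.807104, coefficient = 2
x_9 = 2.6500, f(x_9) = 14.154039, coefficient = 4
x_10 = 2.7500, f(x_10) = 15.642632, coefficient = 1

I ≈ (0.100000/3) × 296.641041 = 9.888035
Exact value: 9.888029
Error: 0.000005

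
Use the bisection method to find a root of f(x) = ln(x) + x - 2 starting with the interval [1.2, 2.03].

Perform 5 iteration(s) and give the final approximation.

f(x) = ln(x) + x - 2
Initial interval: [1.2, 2.03]

Iteration 1:
  c_1 = (1.200000 + 2.030000)/2 = 1.615000
  f(c_1) = f(1.615000) = 0.094335
  f(a) × f(c) < 0, new interval: [1.200000, 1.615000]
Iteration 2:
  c_2 = (1.200000 + 1.615000)/2 = 1.407500
  f(c_2) = f(1.407500) = -0.250685
  f(a) × f(c) ≥ 0, new interval: [1.407500, 1.615000]
Iteration 3:
  c_3 = (1.407500 + 1.615000)/2 = 1.511250
  f(c_3) = f(1.511250) = -0.075813
  f(a) × f(c) ≥ 0, new interval: [1.511250, 1.615000]
Iteration 4:
  c_4 = (1.511250 + 1.615000)/2 = 1.563125
  f(c_4) = f(1.563125) = 0.009812
  f(a) × f(c) < 0, new interval: [1.511250, 1.563125]
Iteration 5:
  c_5 = (1.511250 + 1.563125)/2 = 1.537187
  f(c_5) = f(1.537187) = -0.032858
  f(a) × f(c) ≥ 0, new interval: [1.537187, 1.563125]

After 5 iteration(s), the approximation is c_5 = 1.537187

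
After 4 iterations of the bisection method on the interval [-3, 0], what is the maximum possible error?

Bisection error bound: |error| ≤ (b-a)/2^n
|error| ≤ (0 - (-3))/2^4 = 3/2^4
|error| ≤ 0.1875000000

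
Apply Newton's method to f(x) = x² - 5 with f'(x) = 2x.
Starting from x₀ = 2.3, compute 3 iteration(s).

f(x) = x² - 5
f'(x) = 2x
x₀ = 2.3

Newton-Raphson formula: x_{n+1} = x_n - f(x_n)/f'(x_n)

Iteration 1:
  f(2.300000) = 0.290000
  f'(2.300000) = 4.600000
  x_1 = 2.300000 - 0.290000/4.600000 = 2.236957
Iteration 2:
  f(2.236957) = 0.003974
  f'(2.236957) = 4.473913
  x_2 = 2.236957 - 0.003974/4.473913 = 2.236068
Iteration 3:
  f(2.236068) = 0.000001
  f'(2.236068) = 4.472136
  x_3 = 2.236068 - 0.000001/4.472136 = 2.236068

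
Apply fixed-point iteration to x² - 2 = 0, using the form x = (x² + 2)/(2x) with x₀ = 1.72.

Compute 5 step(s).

Equation: x² - 2 = 0
Fixed-point form: x = (x² + 2)/(2x)
x₀ = 1.72

x_1 = g(1.720000) = 1.441395
x_2 = g(1.441395) = 1.414470
x_3 = g(1.414470) = 1.414214
x_4 = g(1.414214) = 1.414214
x_5 = g(1.414214) = 1.414214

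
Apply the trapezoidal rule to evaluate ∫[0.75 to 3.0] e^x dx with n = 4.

f(x) = e^x
a = 0.75, b = 3.0, n = 4
h = (b - a)/n = 0.562500

Trapezoidal rule: (h/2)[f(x₀) + 2f(x₁) + 2f(x₂) + ... + f(xₙ)]

x_0 = 0.7500, f(x_0) = 2.117000, coefficient = 1
x_1 = 1.3125, f(x_1) = 3.715451, coefficient = 2
x_2 = 1.8750, f(x_2) = 6.520819, coefficient = 2
x_3 = 2.4375, f(x_3) = 11.444394, coefficient = 2
x_4 = 3.0000, f(x_4) = 20.085537, coefficient = 1

I ≈ (0.562500/2) × 65.563865 = 18.439837
Exact value: 17.968537
Error: 0.471300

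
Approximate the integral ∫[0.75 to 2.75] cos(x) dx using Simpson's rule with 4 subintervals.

f(x) = cos(x)
a = 0.75, b = 2.75, n = 4
h = (b - a)/n = 0.500000

Simpson's rule: (h/3)[f(x₀) + 4f(x₁) + 2f(x₂) + ... + f(xₙ)]

x_0 = 0.7500, f(x_0) = 0.731689, coefficient = 1
x_1 = 1.2500, f(x_1) = 0.315322, coefficient = 4
x_2 = 1.7500, f(x_2) = -0.178246, coefficient = 2
x_3 = 2.2500, f(x_3) = -0.628174, coefficient = 4
x_4 = 2.7500, f(x_4) = -0.924302, coefficient = 1

I ≈ (0.500000/3) × -1.800511 = -0.300085
Exact value: -0.299978
Error: 0.000107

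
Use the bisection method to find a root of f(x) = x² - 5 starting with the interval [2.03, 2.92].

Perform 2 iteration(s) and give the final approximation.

f(x) = x² - 5
Initial interval: [2.03, 2.92]

Iteration 1:
  c_1 = (2.030000 + 2.920000)/2 = 2.475000
  f(c_1) = f(2.475000) = 1.125625
  f(a) × f(c) < 0, new interval: [2.030000, 2.475000]
Iteration 2:
  c_2 = (2.030000 + 2.475000)/2 = 2.252500
  f(c_2) = f(2.252500) = 0.073756
  f(a) × f(c) < 0, new interval: [2.030000, 2.252500]

After 2 iteration(s), the approximation is c_2 = 2.252500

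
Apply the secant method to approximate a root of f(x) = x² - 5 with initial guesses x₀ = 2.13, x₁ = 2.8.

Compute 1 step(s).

f(x) = x² - 5
x₀ = 2.13, x₁ = 2.8

Secant formula: x_{n+1} = x_n - f(x_n)(x_n - x_{n-1})/(f(x_n) - f(x_{n-1}))

Iteration 1:
  f(2.130000) = -0.463100
  f(2.800000) = 2.840000
  x_2 = 2.800000 - 2.840000×(2.800000 - 2.130000)/(2.840000 - (-0.463100))
       = 2.223935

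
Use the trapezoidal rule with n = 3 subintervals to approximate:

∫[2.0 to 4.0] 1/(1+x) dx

f(x) = 1/(1+x)
a = 2.0, b = 4.0, n = 3
h = (b - a)/n = 0.666667

Trapezoidal rule: (h/2)[f(x₀) + 2f(x₁) + 2f(x₂) + ... + f(xₙ)]

x_0 = 2.0000, f(x_0) = 0.333333, coefficient = 1
x_1 = 2.6667, f(x_1) = 0.272727, coefficient = 2
x_2 = 3.3333, f(x_2) = 0.230769, coefficient = 2
x_3 = 4.0000, f(x_3) = 0.200000, coefficient = 1

I ≈ (0.666667/2) × 1.540326 = 0.513442
Exact value: 0.510826
Error: 0.002616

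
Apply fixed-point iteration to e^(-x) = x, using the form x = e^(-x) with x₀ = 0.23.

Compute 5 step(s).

Equation: e^(-x) = x
Fixed-point form: x = e^(-x)
x₀ = 0.23

x_1 = g(0.230000) = 0.794534
x_2 = g(0.794534) = 0.451792
x_3 = g(0.451792) = 0.636487
x_4 = g(0.636487) = 0.529148
x_5 = g(0.529148) = 0.589107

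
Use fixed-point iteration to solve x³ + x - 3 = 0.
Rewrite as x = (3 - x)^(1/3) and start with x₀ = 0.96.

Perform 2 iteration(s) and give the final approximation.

Equation: x³ + x - 3 = 0
Fixed-point form: x = (3 - x)^(1/3)
x₀ = 0.96

x_1 = g(0.960000) = 1.268265
x_2 = g(1.268265) = 1.200864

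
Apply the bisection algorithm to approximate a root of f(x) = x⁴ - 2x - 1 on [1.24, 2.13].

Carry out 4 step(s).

f(x) = x⁴ - 2x - 1
Initial interval: [1.24, 2.13]

Iteration 1:
  c_1 = (1.240000 + 2.130000)/2 = 1.685000
  f(c_1) = f(1.685000) = 3.691199
  f(a) × f(c) < 0, new interval: [1.240000, 1.685000]
Iteration 2:
  c_2 = (1.240000 + 1.685000)/2 = 1.462500
  f(c_2) = f(1.462500) = 0.649920
  f(a) × f(c) < 0, new interval: [1.240000, 1.462500]
Iteration 3:
  c_3 = (1.240000 + 1.462500)/2 = 1.351250
  f(c_3) = f(1.351250) = -0.368675
  f(a) × f(c) ≥ 0, new interval: [1.351250, 1.462500]
Iteration 4:
  c_4 = (1.351250 + 1.462500)/2 = 1.406875
  f(c_4) = f(1.406875) = 0.103868
  f(a) × f(c) < 0, new interval: [1.351250, 1.406875]

After 4 iteration(s), the approximation is c_4 = 1.406875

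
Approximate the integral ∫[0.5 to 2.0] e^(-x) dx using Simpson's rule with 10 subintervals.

f(x) = e^(-x)
a = 0.5, b = 2.0, n = 10
h = (b - a)/n = 0.150000

Simpson's rule: (h/3)[f(x₀) + 4f(x₁) + 2f(x₂) + ... + f(xₙ)]

x_0 = 0.5000, f(x_0) = 0.606531, coefficient = 1
x_1 = 0.6500, f(x_1) = 0.522046, coefficient = 4
x_2 = 0.8000, f(x_2) = 0.449329, coefficient = 2
x_3 = 0.9500, f(x_3) = 0.386741, coefficient = 4
x_4 = 1.1000, f(x_4) = 0.332871, coefficient = 2
x_5 = 1.2500, f(x_5) = 0.286505, coefficient = 4
x_6 = 1.4000, f(x_6) = 0.246597, coefficient = 2
x_7 = 1.5500, f(x_7) = 0.212248, coefficient = 4
x_8 = 1.7000, f(x_8) = 0.182684, coefficient = 2
x_9 = 1.8500, f(x_9) = 0.157237, coefficient = 4
x_10 = 2.0000, f(x_10) = 0.135335, coefficient = 1

I ≈ (0.150000/3) × 9.423934 = 0.471197
Exact value: 0.471195
Error: 0.000001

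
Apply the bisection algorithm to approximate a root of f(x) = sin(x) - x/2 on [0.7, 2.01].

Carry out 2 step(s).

f(x) = sin(x) - x/2
Initial interval: [0.7, 2.01]

Iteration 1:
  c_1 = (0.700000 + 2.010000)/2 = 1.355000
  f(c_1) = f(1.355000) = 0.299306
  f(a) × f(c) ≥ 0, new interval: [1.355000, 2.010000]
Iteration 2:
  c_2 = (1.355000 + 2.010000)/2 = 1.682500
  f(c_2) = f(1.682500) = 0.152518
  f(a) × f(c) ≥ 0, new interval: [1.682500, 2.010000]

After 2 iteration(s), the approximation is c_2 = 1.682500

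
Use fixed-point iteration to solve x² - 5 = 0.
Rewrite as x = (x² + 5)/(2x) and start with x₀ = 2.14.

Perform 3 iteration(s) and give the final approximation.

Equation: x² - 5 = 0
Fixed-point form: x = (x² + 5)/(2x)
x₀ = 2.14

x_1 = g(2.140000) = 2.238224
x_2 = g(2.238224) = 2.236069
x_3 = g(2.236069) = 2.236068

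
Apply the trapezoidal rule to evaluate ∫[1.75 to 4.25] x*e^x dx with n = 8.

f(x) = x*e^x
a = 1.75, b = 4.25, n = 8
h = (b - a)/n = 0.312500

Trapezoidal rule: (h/2)[f(x₀) + 2f(x₁) + 2f(x₂) + ... + f(xₙ)]

x_0 = 1.7500, f(x_0) = 10.070555, coefficient = 1
x_1 = 2.0625, f(x_1) = 16.222819, coefficient = 2
x_2 = 2.3750, f(x_2) = 25.533656, coefficient = 2
x_3 = 2.6875, f(x_3) = 39.492524, coefficient = 2
x_4 = 3.0000, f(x_4) = 60.256611, coefficient = 2
x_5 = 3.3125, f(x_5) = 90.940295, coefficient = 2
x_6 = 3.6250, f(x_6) = 136.027121, coefficient = 2
x_7 = 3.9375, f(x_7) = 201.955223, coefficient = 2
x_8 = 4.2500, f(x_8) = 297.948002, coefficient = 1

I ≈ (0.312500/2) × 1448.875057 = 226.386728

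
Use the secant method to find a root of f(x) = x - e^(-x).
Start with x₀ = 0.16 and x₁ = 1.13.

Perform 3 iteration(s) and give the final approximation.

f(x) = x - e^(-x)
x₀ = 0.16, x₁ = 1.13

Secant formula: x_{n+1} = x_n - f(x_n)(x_n - x_{n-1})/(f(x_n) - f(x_{n-1}))

Iteration 1:
  f(0.160000) = -0.692144
  f(1.130000) = 0.806967
  x_2 = 1.130000 - 0.806967×(1.130000 - 0.160000)/(0.806967 - (-0.692144))
       = 0.607852
Iteration 2:
  f(1.130000) = 0.806967
  f(0.607852) = 0.063333
  x_3 = 0.607852 - 0.063333×(0.607852 - 1.130000)/(0.063333 - 0.806967)
       = 0.563382
Iteration 3:
  f(0.607852) = 0.063333
  f(0.563382) = -0.005898
  x_4 = 0.563382 - (-0.005898)×(0.563382 - 0.607852)/(-0.005898 - 0.063333)
       = 0.567171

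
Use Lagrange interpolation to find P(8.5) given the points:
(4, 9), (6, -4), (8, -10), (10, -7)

Lagrange interpolation formula:
P(x) = Σ yᵢ × Lᵢ(x)
where Lᵢ(x) = Π_{j≠i} (x - xⱼ)/(xᵢ - xⱼ)

L_0(8.5) = (8.5 - 6)/(4 - 6) × (8.5 - 8)/(4 - 8) × (8.5 - 10)/(4 - 10) = 0.039062
L_1(8.5) = (8.5 - 4)/(6 - 4) × (8.5 - 8)/(6 - 8) × (8.5 - 10)/(6 - 10) = -0.210938
L_2(8.5) = (8.5 - 4)/(8 - 4) × (8.5 - 6)/(8 - 6) × (8.5 - 10)/(8 - 10) = 1.054688
L_3(8.5) = (8.5 - 4)/(10 - 4) × (8.5 - 6)/(10 - 6) × (8.5 - 8)/(10 - 8) = 0.117188

P(8.5) = 9×L_0(8.5) + (-4)×L_1(8.5) + (-10)×L_2(8.5) + (-7)×L_3(8.5)
P(8.5) = -10.171875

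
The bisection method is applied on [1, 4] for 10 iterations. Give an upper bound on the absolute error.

Bisection error bound: |error| ≤ (b-a)/2^n
|error| ≤ (4 - 1)/2^10 = 3/2^10
|error| ≤ 0.0029296875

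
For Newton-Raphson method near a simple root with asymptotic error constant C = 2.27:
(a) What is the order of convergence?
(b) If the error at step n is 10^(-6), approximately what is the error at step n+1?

(a) Newton-Raphson has quadratic (order 2) convergence near simple roots.
    This means |e_{n+1}| ≈ C|e_n|².

(b) With |e_n| = 10^(-6) and C = 2.27:
    |e_{n+1}| ≈ 2.27 × (10^(-6))² = 2.27 × 10^(-12)

(a) 2 (quadratic); (b) |e_{n+1}| ≈ 2.270e-12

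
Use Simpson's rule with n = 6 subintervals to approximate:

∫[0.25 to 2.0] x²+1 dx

f(x) = x²+1
a = 0.25, b = 2.0, n = 6
h = (b - a)/n = 0.291667

Simpson's rule: (h/3)[f(x₀) + 4f(x₁) + 2f(x₂) + ... + f(xₙ)]

x_0 = 0.2500, f(x_0) = 1.062500, coefficient = 1
x_1 = 0.5417, f(x_1) = 1.293403, coefficient = 4
x_2 = 0.8333, f(x_2) = 1.694444, coefficient = 2
x_3 = 1.1250, f(x_3) = 2.265625, coefficient = 4
x_4 = 1.4167, f(x_4) = 3.006944, coefficient = 2
x_5 = 1.7083, f(x_5) = 3.918403, coefficient = 4
x_6 = 2.0000, f(x_6) = 5.000000, coefficient = 1

I ≈ (0.291667/3) × 45.375000 = 4.411458
Exact value: 4.411458
Error: 0.000000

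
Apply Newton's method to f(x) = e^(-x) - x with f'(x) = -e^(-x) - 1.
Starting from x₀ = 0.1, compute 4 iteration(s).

f(x) = e^(-x) - x
f'(x) = -e^(-x) - 1
x₀ = 0.1

Newton-Raphson formula: x_{n+1} = x_n - f(x_n)/f'(x_n)

Iteration 1:
  f(0.100000) = 0.804837
  f'(0.100000) = -1.904837
  x_1 = 0.100000 - 0.804837/(-1.904837) = 0.522523
Iteration 2:
  f(0.522523) = 0.070500
  f'(0.522523) = -1.593023
  x_2 = 0.522523 - 0.070500/(-1.593023) = 0.566778
Iteration 3:
  f(0.566778) = 0.000572
  f'(0.566778) = -1.567350
  x_3 = 0.566778 - 0.000572/(-1.567350) = 0.567143
Iteration 4:
  f(0.567143) = 0.000000
  f'(0.567143) = -1.567143
  x_4 = 0.567143 - 0.000000/(-1.567143) = 0.567143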